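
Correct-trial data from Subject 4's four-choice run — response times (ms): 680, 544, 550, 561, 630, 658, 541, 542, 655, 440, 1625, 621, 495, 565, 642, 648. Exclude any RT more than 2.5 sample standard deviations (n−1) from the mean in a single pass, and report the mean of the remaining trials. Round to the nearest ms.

585 ms

n = 16, ΣRT = 10397, M = 649.812
Σ(x−M)² = 1080974.44; s = √(1080974.44/15) = 268.449
Cutoffs: 649.812 ± 2.5·268.449 → [-21.3, 1320.9]
Outside: 1625 → excluded.
Retained (n=15): Σ = 8772, mean = 8772/15 = 584.800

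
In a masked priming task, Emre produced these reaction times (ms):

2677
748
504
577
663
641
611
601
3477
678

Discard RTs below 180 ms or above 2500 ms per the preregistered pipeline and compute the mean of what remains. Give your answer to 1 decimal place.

Excluded: 2677, 3477
Retained (n=8): Σ = 5023
Mean = 5023/8 = 627.8750

627.9 ms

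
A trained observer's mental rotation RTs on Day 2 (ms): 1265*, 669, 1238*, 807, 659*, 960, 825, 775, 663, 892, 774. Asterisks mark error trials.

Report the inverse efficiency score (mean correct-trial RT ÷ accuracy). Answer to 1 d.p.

Correct trials (n=8): 669, 807, 960, 825, 775, 663, 892, 774
Mean correct RT = 6365/8 = 795.6250 ms
Proportion correct = 8/11
IES = 795.6250 / (8/11) = 1093.984 ms

1094.0 ms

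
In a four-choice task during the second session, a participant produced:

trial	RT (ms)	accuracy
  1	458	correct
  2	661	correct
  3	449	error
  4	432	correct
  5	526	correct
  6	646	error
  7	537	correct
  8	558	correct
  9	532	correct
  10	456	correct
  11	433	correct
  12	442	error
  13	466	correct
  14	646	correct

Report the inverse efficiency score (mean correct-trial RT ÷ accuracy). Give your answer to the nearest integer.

660 ms

Correct trials (n=11): 458, 661, 432, 526, 537, 558, 532, 456, 433, 466, 646
Mean correct RT = 5705/11 = 518.6364 ms
Proportion correct = 11/14
IES = 518.6364 / (11/14) = 660.083 ms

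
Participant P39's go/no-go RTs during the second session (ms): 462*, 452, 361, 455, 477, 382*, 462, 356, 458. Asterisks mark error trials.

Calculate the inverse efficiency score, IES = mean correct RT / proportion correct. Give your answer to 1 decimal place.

554.9 ms

Correct trials (n=7): 452, 361, 455, 477, 462, 356, 458
Mean correct RT = 3021/7 = 431.5714 ms
Proportion correct = 7/9
IES = 431.5714 / (7/9) = 554.878 ms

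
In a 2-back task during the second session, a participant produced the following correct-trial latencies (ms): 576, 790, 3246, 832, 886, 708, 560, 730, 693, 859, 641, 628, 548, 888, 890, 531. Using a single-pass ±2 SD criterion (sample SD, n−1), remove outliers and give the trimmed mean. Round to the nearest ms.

n = 16, ΣRT = 14006, M = 875.375
Σ(x−M)² = 6243177.75; s = √(6243177.75/15) = 645.145
Cutoffs: 875.375 ± 2·645.145 → [-414.9, 2165.7]
Outside: 3246 → excluded.
Retained (n=15): Σ = 10760, mean = 10760/15 = 717.333

717 ms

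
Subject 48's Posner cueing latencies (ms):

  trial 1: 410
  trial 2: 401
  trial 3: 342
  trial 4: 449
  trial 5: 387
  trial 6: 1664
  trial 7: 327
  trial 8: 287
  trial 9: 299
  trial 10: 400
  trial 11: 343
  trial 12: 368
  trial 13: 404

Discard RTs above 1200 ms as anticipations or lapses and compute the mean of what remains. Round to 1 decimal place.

Excluded: 1664
Retained (n=12): Σ = 4417
Mean = 4417/12 = 368.0833

368.1 ms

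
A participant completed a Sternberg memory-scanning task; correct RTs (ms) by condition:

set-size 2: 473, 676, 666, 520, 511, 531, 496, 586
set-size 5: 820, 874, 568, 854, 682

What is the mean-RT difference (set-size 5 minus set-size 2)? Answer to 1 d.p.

202.2 ms

M(set-size 2) = 4459/8 = 557.375
M(set-size 5) = 3798/5 = 759.600
Difference = 759.600 − 557.375 = 202.225 ms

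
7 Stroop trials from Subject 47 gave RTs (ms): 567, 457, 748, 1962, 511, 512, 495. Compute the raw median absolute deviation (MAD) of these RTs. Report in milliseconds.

55 ms

Sorted: 457, 495, 511, 512, 567, 748, 1962 → median = 512
|x − 512|: 55, 55, 236, 1450, 1, 0, 17
Sorted deviations: 0, 1, 17, 55, 55, 236, 1450 → MAD = 55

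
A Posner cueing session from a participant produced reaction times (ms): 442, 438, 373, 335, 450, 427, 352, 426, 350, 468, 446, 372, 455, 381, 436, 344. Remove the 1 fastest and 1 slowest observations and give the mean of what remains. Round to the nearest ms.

407 ms

Sorted: 335, 344, 350, 352, 372, 373, 381, 426, 427, 436, 438, 442, 446, 450, 455, 468
Drop lowest 1 (335) and highest 1 (468)
Remaining (n=14): Σ = 5692, mean = 5692/14 = 406.571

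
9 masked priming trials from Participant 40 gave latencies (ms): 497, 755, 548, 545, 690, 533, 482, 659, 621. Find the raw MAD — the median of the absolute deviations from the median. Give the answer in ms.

Sorted: 482, 497, 533, 545, 548, 621, 659, 690, 755 → median = 548
|x − 548|: 51, 207, 0, 3, 142, 15, 66, 111, 73
Sorted deviations: 0, 3, 15, 51, 66, 73, 111, 142, 207 → MAD = 66

66 ms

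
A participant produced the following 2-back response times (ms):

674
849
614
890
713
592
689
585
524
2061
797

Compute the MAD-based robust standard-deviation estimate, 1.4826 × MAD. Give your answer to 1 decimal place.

154.2 ms

Sorted: 524, 585, 592, 614, 674, 689, 713, 797, 849, 890, 2061 → median = 689
|x − 689| sorted: 0, 15, 24, 75, 97, 104, 108, 160, 165, 201, 1372 → MAD = 104
Robust SD ≈ 1.4826 × 104 = 154.190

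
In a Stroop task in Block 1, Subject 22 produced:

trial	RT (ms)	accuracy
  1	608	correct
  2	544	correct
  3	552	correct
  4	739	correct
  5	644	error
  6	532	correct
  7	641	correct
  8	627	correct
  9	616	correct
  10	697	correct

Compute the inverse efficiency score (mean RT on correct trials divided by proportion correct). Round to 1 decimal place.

Correct trials (n=9): 608, 544, 552, 739, 532, 641, 627, 616, 697
Mean correct RT = 5556/9 = 617.3333 ms
Proportion correct = 9/10
IES = 617.3333 / (9/10) = 685.926 ms

685.9 ms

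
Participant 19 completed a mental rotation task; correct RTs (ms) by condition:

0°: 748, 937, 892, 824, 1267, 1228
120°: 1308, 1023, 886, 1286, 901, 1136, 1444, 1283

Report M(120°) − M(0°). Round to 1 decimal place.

175.7 ms

M(0°) = 5896/6 = 982.667
M(120°) = 9267/8 = 1158.375
Difference = 1158.375 − 982.667 = 175.708 ms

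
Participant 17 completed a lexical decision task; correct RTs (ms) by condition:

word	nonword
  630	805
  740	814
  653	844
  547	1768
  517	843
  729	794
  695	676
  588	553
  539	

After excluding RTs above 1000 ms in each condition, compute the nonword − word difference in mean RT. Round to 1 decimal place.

nonword: exclude 1768
M(word) = 5638/9 = 626.444
M(nonword) = 5329/7 = 761.286
Difference = 761.286 − 626.444 = 134.841 ms

134.8 ms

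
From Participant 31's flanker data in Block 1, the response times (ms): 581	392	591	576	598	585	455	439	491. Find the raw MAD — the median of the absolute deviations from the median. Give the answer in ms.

22 ms

Sorted: 392, 439, 455, 491, 576, 581, 585, 591, 598 → median = 576
|x − 576|: 5, 184, 15, 0, 22, 9, 121, 137, 85
Sorted deviations: 0, 5, 9, 15, 22, 85, 121, 137, 184 → MAD = 22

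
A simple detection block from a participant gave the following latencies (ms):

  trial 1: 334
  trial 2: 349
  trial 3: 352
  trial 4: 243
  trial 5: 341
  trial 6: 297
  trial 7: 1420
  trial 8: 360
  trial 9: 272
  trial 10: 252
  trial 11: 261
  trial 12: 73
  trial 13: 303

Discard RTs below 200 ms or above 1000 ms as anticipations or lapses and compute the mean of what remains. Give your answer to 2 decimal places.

Excluded: 73, 1420
Retained (n=11): Σ = 3364
Mean = 3364/11 = 305.8182

305.82 ms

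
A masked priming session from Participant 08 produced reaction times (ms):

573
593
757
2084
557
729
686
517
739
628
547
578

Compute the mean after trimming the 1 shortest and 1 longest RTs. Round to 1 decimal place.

Sorted: 517, 547, 557, 573, 578, 593, 628, 686, 729, 739, 757, 2084
Drop lowest 1 (517) and highest 1 (2084)
Remaining (n=10): Σ = 6387, mean = 6387/10 = 638.700

638.7 ms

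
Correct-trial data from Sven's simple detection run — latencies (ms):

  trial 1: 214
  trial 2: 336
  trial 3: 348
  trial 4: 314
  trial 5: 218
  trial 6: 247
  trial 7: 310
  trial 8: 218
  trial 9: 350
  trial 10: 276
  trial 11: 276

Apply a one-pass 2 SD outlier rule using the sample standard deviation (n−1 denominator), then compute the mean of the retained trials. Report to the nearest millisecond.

282 ms

n = 11, ΣRT = 3107, M = 282.455
Σ(x−M)² = 27814.73; s = √(27814.73/10) = 52.740
Cutoffs: 282.455 ± 2·52.740 → [177.0, 387.9]
No RTs fall outside the cutoffs; all 11 retained. Mean = 3107/11 = 282.455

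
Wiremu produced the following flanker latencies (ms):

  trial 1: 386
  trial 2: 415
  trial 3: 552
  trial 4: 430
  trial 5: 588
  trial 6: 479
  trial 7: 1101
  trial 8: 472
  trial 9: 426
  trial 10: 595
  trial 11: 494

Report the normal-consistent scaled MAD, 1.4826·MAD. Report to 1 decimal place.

Sorted: 386, 415, 426, 430, 472, 479, 494, 552, 588, 595, 1101 → median = 479
|x − 479| sorted: 0, 7, 15, 49, 53, 64, 73, 93, 109, 116, 622 → MAD = 64
Robust SD ≈ 1.4826 × 64 = 94.886

94.9 ms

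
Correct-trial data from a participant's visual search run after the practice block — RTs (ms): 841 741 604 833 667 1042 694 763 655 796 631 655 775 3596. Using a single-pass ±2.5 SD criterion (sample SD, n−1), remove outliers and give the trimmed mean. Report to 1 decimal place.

n = 14, ΣRT = 13293, M = 949.500
Σ(x−M)² = 7709489.50; s = √(7709489.50/13) = 770.089
Cutoffs: 949.500 ± 2.5·770.089 → [-975.7, 2874.7]
Outside: 3596 → excluded.
Retained (n=13): Σ = 9697, mean = 9697/13 = 745.923

745.9 ms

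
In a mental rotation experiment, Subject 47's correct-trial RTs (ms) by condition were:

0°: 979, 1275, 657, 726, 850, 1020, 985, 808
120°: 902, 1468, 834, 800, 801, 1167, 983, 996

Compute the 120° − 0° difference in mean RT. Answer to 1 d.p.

81.4 ms

M(0°) = 7300/8 = 912.500
M(120°) = 7951/8 = 993.875
Difference = 993.875 − 912.500 = 81.375 ms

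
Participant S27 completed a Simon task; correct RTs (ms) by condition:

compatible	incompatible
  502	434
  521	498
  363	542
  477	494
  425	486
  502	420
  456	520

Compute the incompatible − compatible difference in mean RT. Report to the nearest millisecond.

21 ms

M(compatible) = 3246/7 = 463.714
M(incompatible) = 3394/7 = 484.857
Difference = 484.857 − 463.714 = 21.143 ms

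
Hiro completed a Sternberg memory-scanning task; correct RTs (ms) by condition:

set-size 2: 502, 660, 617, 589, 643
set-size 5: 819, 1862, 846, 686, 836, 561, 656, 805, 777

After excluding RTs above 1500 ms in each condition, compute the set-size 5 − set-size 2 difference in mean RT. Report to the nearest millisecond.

146 ms

set-size 5: exclude 1862
M(set-size 2) = 3011/5 = 602.200
M(set-size 5) = 5986/8 = 748.250
Difference = 748.250 − 602.200 = 146.050 ms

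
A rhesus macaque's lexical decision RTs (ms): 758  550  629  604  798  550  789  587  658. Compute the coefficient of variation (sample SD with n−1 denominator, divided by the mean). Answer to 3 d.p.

n = 9, Σ = 5923, M = 658.1111
Σ(x−M)² = 78886.889; s = √(78886.889/8) = 99.3019
CV = 99.3019 / 658.1111 = 0.15089

0.151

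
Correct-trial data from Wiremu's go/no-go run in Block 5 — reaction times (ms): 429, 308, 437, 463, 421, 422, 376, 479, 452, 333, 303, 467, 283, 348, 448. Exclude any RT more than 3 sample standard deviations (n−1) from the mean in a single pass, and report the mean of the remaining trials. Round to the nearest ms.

398 ms

n = 15, ΣRT = 5969, M = 397.933
Σ(x−M)² = 62108.93; s = √(62108.93/14) = 66.606
Cutoffs: 397.933 ± 3·66.606 → [198.1, 597.8]
No RTs fall outside the cutoffs; all 15 retained. Mean = 5969/15 = 397.933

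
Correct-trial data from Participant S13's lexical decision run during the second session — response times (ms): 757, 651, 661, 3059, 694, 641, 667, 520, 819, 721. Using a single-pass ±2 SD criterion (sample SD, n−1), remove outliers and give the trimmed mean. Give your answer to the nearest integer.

681 ms

n = 10, ΣRT = 9190, M = 919.000
Σ(x−M)² = 5144050.00; s = √(5144050.00/9) = 756.017
Cutoffs: 919.000 ± 2·756.017 → [-593.0, 2431.0]
Outside: 3059 → excluded.
Retained (n=9): Σ = 6131, mean = 6131/9 = 681.222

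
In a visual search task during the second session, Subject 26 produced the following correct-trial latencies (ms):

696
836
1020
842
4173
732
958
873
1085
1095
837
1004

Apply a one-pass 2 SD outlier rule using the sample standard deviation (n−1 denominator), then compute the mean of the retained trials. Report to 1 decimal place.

907.1 ms

n = 12, ΣRT = 14151, M = 1179.250
Σ(x−M)² = 9959590.25; s = √(9959590.25/11) = 951.534
Cutoffs: 1179.250 ± 2·951.534 → [-723.8, 3082.3]
Outside: 4173 → excluded.
Retained (n=11): Σ = 9978, mean = 9978/11 = 907.091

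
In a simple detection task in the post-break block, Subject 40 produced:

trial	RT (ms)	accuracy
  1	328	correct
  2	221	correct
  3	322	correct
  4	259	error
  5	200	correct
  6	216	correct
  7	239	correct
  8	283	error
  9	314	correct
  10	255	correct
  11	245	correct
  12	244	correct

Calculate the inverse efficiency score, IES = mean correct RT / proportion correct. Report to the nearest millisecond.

Correct trials (n=10): 328, 221, 322, 200, 216, 239, 314, 255, 245, 244
Mean correct RT = 2584/10 = 258.4000 ms
Proportion correct = 10/12
IES = 258.4000 / (10/12) = 310.080 ms

310 ms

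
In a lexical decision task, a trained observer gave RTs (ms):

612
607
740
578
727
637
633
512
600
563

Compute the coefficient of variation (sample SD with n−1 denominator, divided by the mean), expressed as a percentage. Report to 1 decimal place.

n = 10, Σ = 6209, M = 620.9000
Σ(x−M)² = 43608.900; s = √(43608.900/9) = 69.6091
CV = 69.6091 / 620.9000 = 0.11211 = 11.211%

11.2%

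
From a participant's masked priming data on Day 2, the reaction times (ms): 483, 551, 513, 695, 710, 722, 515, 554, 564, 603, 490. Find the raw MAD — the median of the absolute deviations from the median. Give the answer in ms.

Sorted: 483, 490, 513, 515, 551, 554, 564, 603, 695, 710, 722 → median = 554
|x − 554|: 71, 3, 41, 141, 156, 168, 39, 0, 10, 49, 64
Sorted deviations: 0, 3, 10, 39, 41, 49, 64, 71, 141, 156, 168 → MAD = 49

49 ms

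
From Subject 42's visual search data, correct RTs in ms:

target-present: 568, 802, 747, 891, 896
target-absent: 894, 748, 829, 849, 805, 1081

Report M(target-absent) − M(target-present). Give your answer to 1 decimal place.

M(target-present) = 3904/5 = 780.800
M(target-absent) = 5206/6 = 867.667
Difference = 867.667 − 780.800 = 86.867 ms

86.9 ms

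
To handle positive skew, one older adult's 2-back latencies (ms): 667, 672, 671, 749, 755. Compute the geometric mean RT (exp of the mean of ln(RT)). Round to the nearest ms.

702 ms

ln(RT): 6.5028, 6.5103, 6.5088, 6.6187, 6.6267
Mean ln(RT) = 32.7673/5 = 6.55345
Geometric mean = exp(6.55345) = 701.66 ms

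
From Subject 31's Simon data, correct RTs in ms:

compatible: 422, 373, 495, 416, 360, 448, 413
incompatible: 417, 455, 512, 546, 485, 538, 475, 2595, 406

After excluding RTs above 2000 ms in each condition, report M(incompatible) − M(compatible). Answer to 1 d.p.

61.1 ms

incompatible: exclude 2595
M(compatible) = 2927/7 = 418.143
M(incompatible) = 3834/8 = 479.250
Difference = 479.250 − 418.143 = 61.107 ms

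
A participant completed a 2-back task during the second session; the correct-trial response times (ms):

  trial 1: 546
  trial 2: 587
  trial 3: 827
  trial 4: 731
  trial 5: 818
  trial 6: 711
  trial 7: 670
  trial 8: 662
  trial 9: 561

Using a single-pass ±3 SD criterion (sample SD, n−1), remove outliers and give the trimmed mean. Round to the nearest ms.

n = 9, ΣRT = 6113, M = 679.222
Σ(x−M)² = 85399.56; s = √(85399.56/8) = 103.320
Cutoffs: 679.222 ± 3·103.320 → [369.3, 989.2]
No RTs fall outside the cutoffs; all 9 retained. Mean = 6113/9 = 679.222

679 ms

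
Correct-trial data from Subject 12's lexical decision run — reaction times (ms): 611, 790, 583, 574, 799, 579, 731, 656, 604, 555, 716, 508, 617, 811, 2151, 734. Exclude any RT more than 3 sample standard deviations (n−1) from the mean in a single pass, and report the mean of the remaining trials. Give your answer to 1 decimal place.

657.9 ms

n = 16, ΣRT = 12019, M = 751.188
Σ(x−M)² = 2224130.44; s = √(2224130.44/15) = 385.065
Cutoffs: 751.188 ± 3·385.065 → [-404.0, 1906.4]
Outside: 2151 → excluded.
Retained (n=15): Σ = 9868, mean = 9868/15 = 657.867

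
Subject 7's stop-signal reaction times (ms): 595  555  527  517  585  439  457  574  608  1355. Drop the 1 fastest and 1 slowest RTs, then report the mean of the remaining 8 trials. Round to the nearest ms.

552 ms

Sorted: 439, 457, 517, 527, 555, 574, 585, 595, 608, 1355
Drop lowest 1 (439) and highest 1 (1355)
Remaining (n=8): Σ = 4418, mean = 4418/8 = 552.250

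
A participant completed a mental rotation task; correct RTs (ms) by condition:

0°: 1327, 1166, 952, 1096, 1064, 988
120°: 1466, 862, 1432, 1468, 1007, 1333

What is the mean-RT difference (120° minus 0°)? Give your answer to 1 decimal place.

M(0°) = 6593/6 = 1098.833
M(120°) = 7568/6 = 1261.333
Difference = 1261.333 − 1098.833 = 162.500 ms

162.5 ms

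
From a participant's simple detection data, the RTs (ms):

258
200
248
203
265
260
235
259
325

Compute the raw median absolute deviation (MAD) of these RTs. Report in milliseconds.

10 ms

Sorted: 200, 203, 235, 248, 258, 259, 260, 265, 325 → median = 258
|x − 258|: 0, 58, 10, 55, 7, 2, 23, 1, 67
Sorted deviations: 0, 1, 2, 7, 10, 23, 55, 58, 67 → MAD = 10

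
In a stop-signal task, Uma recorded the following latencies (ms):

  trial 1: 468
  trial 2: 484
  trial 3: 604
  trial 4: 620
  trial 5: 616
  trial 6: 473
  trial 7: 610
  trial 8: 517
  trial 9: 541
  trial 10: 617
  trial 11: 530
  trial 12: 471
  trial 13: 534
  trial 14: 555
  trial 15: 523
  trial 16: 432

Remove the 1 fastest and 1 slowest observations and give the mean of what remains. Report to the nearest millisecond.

539 ms

Sorted: 432, 468, 471, 473, 484, 517, 523, 530, 534, 541, 555, 604, 610, 616, 617, 620
Drop lowest 1 (432) and highest 1 (620)
Remaining (n=14): Σ = 7543, mean = 7543/14 = 538.786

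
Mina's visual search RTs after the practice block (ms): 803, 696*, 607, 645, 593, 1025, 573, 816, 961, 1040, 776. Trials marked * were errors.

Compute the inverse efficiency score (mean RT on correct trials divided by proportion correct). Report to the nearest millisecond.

862 ms

Correct trials (n=10): 803, 607, 645, 593, 1025, 573, 816, 961, 1040, 776
Mean correct RT = 7839/10 = 783.9000 ms
Proportion correct = 10/11
IES = 783.9000 / (10/11) = 862.290 ms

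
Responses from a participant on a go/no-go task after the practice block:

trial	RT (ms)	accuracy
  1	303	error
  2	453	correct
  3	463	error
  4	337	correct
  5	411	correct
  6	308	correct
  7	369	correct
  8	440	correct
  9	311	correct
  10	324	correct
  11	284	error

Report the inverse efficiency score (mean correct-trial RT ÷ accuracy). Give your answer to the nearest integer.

Correct trials (n=8): 453, 337, 411, 308, 369, 440, 311, 324
Mean correct RT = 2953/8 = 369.1250 ms
Proportion correct = 8/11
IES = 369.1250 / (8/11) = 507.547 ms

508 ms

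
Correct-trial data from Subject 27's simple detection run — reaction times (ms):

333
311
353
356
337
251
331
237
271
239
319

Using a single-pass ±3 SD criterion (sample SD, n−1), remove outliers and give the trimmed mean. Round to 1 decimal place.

303.5 ms

n = 11, ΣRT = 3338, M = 303.455
Σ(x−M)² = 20646.73; s = √(20646.73/10) = 45.439
Cutoffs: 303.455 ± 3·45.439 → [167.1, 439.8]
No RTs fall outside the cutoffs; all 11 retained. Mean = 3338/11 = 303.455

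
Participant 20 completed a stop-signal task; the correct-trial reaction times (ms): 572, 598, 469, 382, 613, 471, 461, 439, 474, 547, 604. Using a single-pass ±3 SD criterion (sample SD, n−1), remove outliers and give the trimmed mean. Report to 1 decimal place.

n = 11, ΣRT = 5630, M = 511.818
Σ(x−M)² = 60689.64; s = √(60689.64/10) = 77.904
Cutoffs: 511.818 ± 3·77.904 → [278.1, 745.5]
No RTs fall outside the cutoffs; all 11 retained. Mean = 5630/11 = 511.818

511.8 ms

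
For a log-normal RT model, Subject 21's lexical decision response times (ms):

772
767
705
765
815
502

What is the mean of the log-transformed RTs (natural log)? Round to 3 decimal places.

ln(RT): 6.6490, 6.6425, 6.5582, 6.6399, 6.7032, 6.2186
Σ ln(RT) = 39.4113
Mean = 39.4113/6 = 6.56856

6.569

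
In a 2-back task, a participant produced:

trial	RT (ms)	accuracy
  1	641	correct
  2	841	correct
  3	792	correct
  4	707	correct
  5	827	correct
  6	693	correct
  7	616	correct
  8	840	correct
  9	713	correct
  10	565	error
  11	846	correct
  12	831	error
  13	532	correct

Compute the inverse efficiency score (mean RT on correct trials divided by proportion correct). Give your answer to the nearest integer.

865 ms

Correct trials (n=11): 641, 841, 792, 707, 827, 693, 616, 840, 713, 846, 532
Mean correct RT = 8048/11 = 731.6364 ms
Proportion correct = 11/13
IES = 731.6364 / (11/13) = 864.661 ms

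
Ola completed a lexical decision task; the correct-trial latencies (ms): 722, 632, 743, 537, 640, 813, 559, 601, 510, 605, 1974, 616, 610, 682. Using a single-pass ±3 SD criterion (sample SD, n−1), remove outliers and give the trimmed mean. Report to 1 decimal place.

n = 14, ΣRT = 10244, M = 731.714
Σ(x−M)² = 1749176.86; s = √(1749176.86/13) = 366.813
Cutoffs: 731.714 ± 3·366.813 → [-368.7, 1832.2]
Outside: 1974 → excluded.
Retained (n=13): Σ = 8270, mean = 8270/13 = 636.154

636.2 ms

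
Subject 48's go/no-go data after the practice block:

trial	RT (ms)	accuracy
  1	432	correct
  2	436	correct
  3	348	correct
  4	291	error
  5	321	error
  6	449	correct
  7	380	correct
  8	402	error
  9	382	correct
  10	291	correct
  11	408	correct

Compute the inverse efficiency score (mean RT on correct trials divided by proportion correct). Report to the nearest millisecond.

Correct trials (n=8): 432, 436, 348, 449, 380, 382, 291, 408
Mean correct RT = 3126/8 = 390.7500 ms
Proportion correct = 8/11
IES = 390.7500 / (8/11) = 537.281 ms

537 ms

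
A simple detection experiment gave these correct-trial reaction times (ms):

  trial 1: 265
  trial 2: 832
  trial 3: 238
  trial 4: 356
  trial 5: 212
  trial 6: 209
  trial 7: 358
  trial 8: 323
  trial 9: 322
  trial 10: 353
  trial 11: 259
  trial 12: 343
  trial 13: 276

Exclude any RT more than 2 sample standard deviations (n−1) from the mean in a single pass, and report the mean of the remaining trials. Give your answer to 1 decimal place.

n = 13, ΣRT = 4346, M = 334.308
Σ(x−M)² = 303244.77; s = √(303244.77/12) = 158.967
Cutoffs: 334.308 ± 2·158.967 → [16.4, 652.2]
Outside: 832 → excluded.
Retained (n=12): Σ = 3514, mean = 3514/12 = 292.833

292.8 ms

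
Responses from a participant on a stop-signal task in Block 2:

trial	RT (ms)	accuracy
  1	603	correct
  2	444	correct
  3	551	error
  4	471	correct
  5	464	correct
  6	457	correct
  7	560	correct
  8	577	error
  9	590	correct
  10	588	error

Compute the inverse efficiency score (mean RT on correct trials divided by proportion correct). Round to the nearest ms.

Correct trials (n=7): 603, 444, 471, 464, 457, 560, 590
Mean correct RT = 3589/7 = 512.7143 ms
Proportion correct = 7/10
IES = 512.7143 / (7/10) = 732.449 ms

732 ms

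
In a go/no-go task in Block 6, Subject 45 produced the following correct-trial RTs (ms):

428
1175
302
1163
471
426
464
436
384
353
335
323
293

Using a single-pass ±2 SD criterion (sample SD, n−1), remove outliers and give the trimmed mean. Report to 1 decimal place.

n = 13, ΣRT = 6553, M = 504.077
Σ(x−M)² = 1087542.92; s = √(1087542.92/12) = 301.046
Cutoffs: 504.077 ± 2·301.046 → [-98.0, 1106.2]
Outside: 1163, 1175 → excluded.
Retained (n=11): Σ = 4215, mean = 4215/11 = 383.182

383.2 ms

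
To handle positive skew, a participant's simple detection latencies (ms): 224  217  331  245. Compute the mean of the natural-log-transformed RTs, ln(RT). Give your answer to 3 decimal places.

ln(RT): 5.4116, 5.3799, 5.8021, 5.5013
Σ ln(RT) = 22.0949
Mean = 22.0949/4 = 5.52373

5.524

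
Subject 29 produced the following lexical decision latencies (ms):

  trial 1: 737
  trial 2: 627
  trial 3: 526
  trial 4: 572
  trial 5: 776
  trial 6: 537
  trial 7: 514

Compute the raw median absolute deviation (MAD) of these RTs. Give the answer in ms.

55 ms

Sorted: 514, 526, 537, 572, 627, 737, 776 → median = 572
|x − 572|: 165, 55, 46, 0, 204, 35, 58
Sorted deviations: 0, 35, 46, 55, 58, 165, 204 → MAD = 55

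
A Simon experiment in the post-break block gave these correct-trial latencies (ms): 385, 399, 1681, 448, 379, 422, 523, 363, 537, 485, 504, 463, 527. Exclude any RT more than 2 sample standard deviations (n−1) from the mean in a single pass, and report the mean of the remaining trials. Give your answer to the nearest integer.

n = 13, ΣRT = 7116, M = 547.385
Σ(x−M)² = 1435433.08; s = √(1435433.08/12) = 345.860
Cutoffs: 547.385 ± 2·345.860 → [-144.3, 1239.1]
Outside: 1681 → excluded.
Retained (n=12): Σ = 5435, mean = 5435/12 = 452.917

453 ms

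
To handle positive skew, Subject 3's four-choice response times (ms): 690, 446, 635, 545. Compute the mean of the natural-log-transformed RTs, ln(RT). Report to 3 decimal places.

ln(RT): 6.5367, 6.1003, 6.4536, 6.3008
Σ ln(RT) = 25.3914
Mean = 25.3914/4 = 6.34786

6.348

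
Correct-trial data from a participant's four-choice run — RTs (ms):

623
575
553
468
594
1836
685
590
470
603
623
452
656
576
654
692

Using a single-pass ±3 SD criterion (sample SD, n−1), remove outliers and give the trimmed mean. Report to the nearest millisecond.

n = 16, ΣRT = 10650, M = 665.625
Σ(x−M)² = 1541371.75; s = √(1541371.75/15) = 320.559
Cutoffs: 665.625 ± 3·320.559 → [-296.1, 1627.3]
Outside: 1836 → excluded.
Retained (n=15): Σ = 8814, mean = 8814/15 = 587.600

588 ms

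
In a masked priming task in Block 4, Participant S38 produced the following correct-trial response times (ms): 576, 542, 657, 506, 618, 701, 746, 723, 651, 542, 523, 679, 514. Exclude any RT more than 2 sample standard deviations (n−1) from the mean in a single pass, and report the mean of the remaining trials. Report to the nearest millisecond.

614 ms

n = 13, ΣRT = 7978, M = 613.692
Σ(x−M)² = 86088.77; s = √(86088.77/12) = 84.700
Cutoffs: 613.692 ± 2·84.700 → [444.3, 783.1]
No RTs fall outside the cutoffs; all 13 retained. Mean = 7978/13 = 613.692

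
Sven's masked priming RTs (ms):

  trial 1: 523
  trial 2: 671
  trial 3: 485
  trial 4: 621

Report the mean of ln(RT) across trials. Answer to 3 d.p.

6.346

ln(RT): 6.2596, 6.5088, 6.1841, 6.4313
Σ ln(RT) = 25.3838
Mean = 25.3838/4 = 6.34596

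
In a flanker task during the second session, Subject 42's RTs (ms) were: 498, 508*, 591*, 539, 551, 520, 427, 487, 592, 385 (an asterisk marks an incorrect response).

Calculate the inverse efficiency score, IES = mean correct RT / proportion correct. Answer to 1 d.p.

624.8 ms

Correct trials (n=8): 498, 539, 551, 520, 427, 487, 592, 385
Mean correct RT = 3999/8 = 499.8750 ms
Proportion correct = 8/10
IES = 499.8750 / (8/10) = 624.844 ms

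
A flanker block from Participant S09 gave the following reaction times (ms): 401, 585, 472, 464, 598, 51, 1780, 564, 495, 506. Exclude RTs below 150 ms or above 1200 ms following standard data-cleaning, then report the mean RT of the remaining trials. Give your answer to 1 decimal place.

510.6 ms

Excluded: 51, 1780
Retained (n=8): Σ = 4085
Mean = 4085/8 = 510.6250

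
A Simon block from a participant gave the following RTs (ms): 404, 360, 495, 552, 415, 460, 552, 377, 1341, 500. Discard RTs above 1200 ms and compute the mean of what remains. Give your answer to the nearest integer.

Excluded: 1341
Retained (n=9): Σ = 4115
Mean = 4115/9 = 457.2222

457 ms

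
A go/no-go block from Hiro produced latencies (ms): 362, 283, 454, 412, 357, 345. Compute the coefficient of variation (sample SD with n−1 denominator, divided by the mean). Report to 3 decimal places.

0.159

n = 6, Σ = 2213, M = 368.8333
Σ(x−M)² = 17238.833; s = √(17238.833/5) = 58.7177
CV = 58.7177 / 368.8333 = 0.15920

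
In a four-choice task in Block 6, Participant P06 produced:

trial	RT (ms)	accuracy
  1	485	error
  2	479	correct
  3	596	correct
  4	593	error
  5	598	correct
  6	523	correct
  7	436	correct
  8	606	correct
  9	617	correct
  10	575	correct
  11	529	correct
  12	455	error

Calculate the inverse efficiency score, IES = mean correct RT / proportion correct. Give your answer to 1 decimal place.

734.7 ms

Correct trials (n=9): 479, 596, 598, 523, 436, 606, 617, 575, 529
Mean correct RT = 4959/9 = 551.0000 ms
Proportion correct = 9/12
IES = 551.0000 / (9/12) = 734.667 ms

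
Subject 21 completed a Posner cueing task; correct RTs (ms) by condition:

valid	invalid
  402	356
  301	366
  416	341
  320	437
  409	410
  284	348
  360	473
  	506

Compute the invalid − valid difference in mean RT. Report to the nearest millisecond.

M(valid) = 2492/7 = 356.000
M(invalid) = 3237/8 = 404.625
Difference = 404.625 − 356.000 = 48.625 ms

49 ms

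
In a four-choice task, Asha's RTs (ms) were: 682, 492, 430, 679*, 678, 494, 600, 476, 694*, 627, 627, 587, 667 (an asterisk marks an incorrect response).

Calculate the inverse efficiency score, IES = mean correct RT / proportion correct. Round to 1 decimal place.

683.3 ms

Correct trials (n=11): 682, 492, 430, 678, 494, 600, 476, 627, 627, 587, 667
Mean correct RT = 6360/11 = 578.1818 ms
Proportion correct = 11/13
IES = 578.1818 / (11/13) = 683.306 ms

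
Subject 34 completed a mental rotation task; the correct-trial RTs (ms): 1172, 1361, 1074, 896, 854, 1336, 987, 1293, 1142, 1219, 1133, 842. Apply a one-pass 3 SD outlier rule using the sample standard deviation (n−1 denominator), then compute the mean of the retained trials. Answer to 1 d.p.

n = 12, ΣRT = 13309, M = 1109.083
Σ(x−M)² = 364414.92; s = √(364414.92/11) = 182.013
Cutoffs: 1109.083 ± 3·182.013 → [563.0, 1655.1]
No RTs fall outside the cutoffs; all 12 retained. Mean = 13309/12 = 1109.083

1109.1 ms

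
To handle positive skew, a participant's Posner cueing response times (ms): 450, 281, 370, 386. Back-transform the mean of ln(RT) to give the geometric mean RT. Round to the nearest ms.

367 ms

ln(RT): 6.1092, 5.6384, 5.9135, 5.9558
Mean ln(RT) = 23.6169/4 = 5.90424
Geometric mean = exp(5.90424) = 366.59 ms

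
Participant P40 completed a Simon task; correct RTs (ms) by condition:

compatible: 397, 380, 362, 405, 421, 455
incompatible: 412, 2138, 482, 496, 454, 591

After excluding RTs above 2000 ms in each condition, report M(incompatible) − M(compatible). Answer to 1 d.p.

incompatible: exclude 2138
M(compatible) = 2420/6 = 403.333
M(incompatible) = 2435/5 = 487.000
Difference = 487.000 − 403.333 = 83.667 ms

83.7 ms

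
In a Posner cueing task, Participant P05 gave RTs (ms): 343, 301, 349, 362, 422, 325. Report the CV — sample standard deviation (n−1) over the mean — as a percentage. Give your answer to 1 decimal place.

11.7%

n = 6, Σ = 2102, M = 350.3333
Σ(x−M)² = 8403.333; s = √(8403.333/5) = 40.9959
CV = 40.9959 / 350.3333 = 0.11702 = 11.702%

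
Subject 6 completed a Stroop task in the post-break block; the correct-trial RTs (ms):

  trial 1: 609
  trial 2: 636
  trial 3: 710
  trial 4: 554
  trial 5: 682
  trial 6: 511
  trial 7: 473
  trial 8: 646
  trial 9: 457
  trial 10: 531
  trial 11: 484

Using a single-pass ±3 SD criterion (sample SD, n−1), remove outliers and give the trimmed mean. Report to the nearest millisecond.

n = 11, ΣRT = 6293, M = 572.091
Σ(x−M)² = 78580.91; s = √(78580.91/10) = 88.646
Cutoffs: 572.091 ± 3·88.646 → [306.2, 838.0]
No RTs fall outside the cutoffs; all 11 retained. Mean = 6293/11 = 572.091

572 ms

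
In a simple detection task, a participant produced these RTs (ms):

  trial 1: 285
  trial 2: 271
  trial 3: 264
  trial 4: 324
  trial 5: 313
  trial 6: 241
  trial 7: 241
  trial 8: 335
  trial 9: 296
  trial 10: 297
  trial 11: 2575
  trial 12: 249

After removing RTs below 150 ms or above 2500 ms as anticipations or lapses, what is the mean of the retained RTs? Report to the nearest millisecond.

Excluded: 2575
Retained (n=11): Σ = 3116
Mean = 3116/11 = 283.2727

283 ms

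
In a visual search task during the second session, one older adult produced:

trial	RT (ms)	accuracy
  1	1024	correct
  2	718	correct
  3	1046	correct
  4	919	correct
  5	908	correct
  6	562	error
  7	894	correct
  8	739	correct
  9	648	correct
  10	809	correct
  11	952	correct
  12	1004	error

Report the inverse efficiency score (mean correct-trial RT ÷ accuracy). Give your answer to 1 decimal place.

1038.8 ms

Correct trials (n=10): 1024, 718, 1046, 919, 908, 894, 739, 648, 809, 952
Mean correct RT = 8657/10 = 865.7000 ms
Proportion correct = 10/12
IES = 865.7000 / (10/12) = 1038.840 ms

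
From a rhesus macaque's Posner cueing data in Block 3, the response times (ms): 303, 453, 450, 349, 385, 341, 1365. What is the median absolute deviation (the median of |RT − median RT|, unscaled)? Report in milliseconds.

Sorted: 303, 341, 349, 385, 450, 453, 1365 → median = 385
|x − 385|: 82, 68, 65, 36, 0, 44, 980
Sorted deviations: 0, 36, 44, 65, 68, 82, 980 → MAD = 65

65 ms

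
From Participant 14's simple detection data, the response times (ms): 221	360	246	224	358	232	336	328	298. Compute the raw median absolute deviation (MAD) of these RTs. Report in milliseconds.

60 ms

Sorted: 221, 224, 232, 246, 298, 328, 336, 358, 360 → median = 298
|x − 298|: 77, 62, 52, 74, 60, 66, 38, 30, 0
Sorted deviations: 0, 30, 38, 52, 60, 62, 66, 74, 77 → MAD = 60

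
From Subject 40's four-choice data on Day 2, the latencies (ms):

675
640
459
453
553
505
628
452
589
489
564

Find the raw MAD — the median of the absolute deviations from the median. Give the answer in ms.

Sorted: 452, 453, 459, 489, 505, 553, 564, 589, 628, 640, 675 → median = 553
|x − 553|: 122, 87, 94, 100, 0, 48, 75, 101, 36, 64, 11
Sorted deviations: 0, 11, 36, 48, 64, 75, 87, 94, 100, 101, 122 → MAD = 75

75 ms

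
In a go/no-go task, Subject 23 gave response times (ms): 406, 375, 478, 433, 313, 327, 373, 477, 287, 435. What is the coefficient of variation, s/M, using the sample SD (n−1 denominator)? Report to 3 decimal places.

n = 10, Σ = 3904, M = 390.4000
Σ(x−M)² = 40462.400; s = √(40462.400/9) = 67.0509
CV = 67.0509 / 390.4000 = 0.17175

0.172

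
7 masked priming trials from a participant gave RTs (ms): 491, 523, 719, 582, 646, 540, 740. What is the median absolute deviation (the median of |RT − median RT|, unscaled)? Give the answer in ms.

64 ms

Sorted: 491, 523, 540, 582, 646, 719, 740 → median = 582
|x − 582|: 91, 59, 137, 0, 64, 42, 158
Sorted deviations: 0, 42, 59, 64, 91, 137, 158 → MAD = 64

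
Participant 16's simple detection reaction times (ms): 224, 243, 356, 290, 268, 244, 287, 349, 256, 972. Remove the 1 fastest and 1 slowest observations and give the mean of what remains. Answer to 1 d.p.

286.6 ms

Sorted: 224, 243, 244, 256, 268, 287, 290, 349, 356, 972
Drop lowest 1 (224) and highest 1 (972)
Remaining (n=8): Σ = 2293, mean = 2293/8 = 286.625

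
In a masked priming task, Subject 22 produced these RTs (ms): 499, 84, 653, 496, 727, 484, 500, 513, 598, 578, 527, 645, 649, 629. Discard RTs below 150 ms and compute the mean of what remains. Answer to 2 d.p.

Excluded: 84
Retained (n=13): Σ = 7498
Mean = 7498/13 = 576.7692

576.77 ms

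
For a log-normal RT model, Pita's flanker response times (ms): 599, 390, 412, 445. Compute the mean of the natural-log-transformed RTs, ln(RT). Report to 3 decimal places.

6.120

ln(RT): 6.3953, 5.9661, 6.0210, 6.0981
Σ ln(RT) = 24.4805
Mean = 24.4805/4 = 6.12013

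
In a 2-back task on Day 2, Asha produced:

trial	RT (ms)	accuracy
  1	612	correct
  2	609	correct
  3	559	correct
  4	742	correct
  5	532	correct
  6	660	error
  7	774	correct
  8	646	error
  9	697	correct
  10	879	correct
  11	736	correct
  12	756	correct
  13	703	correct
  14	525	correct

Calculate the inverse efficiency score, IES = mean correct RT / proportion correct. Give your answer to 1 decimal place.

789.8 ms

Correct trials (n=12): 612, 609, 559, 742, 532, 774, 697, 879, 736, 756, 703, 525
Mean correct RT = 8124/12 = 677.0000 ms
Proportion correct = 12/14
IES = 677.0000 / (12/14) = 789.833 ms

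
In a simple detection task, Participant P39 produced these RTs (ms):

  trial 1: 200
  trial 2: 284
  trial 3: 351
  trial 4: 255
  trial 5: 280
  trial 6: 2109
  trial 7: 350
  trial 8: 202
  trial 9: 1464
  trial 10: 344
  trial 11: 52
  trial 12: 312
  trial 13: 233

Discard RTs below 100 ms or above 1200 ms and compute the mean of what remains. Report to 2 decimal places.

281.10 ms

Excluded: 52, 1464, 2109
Retained (n=10): Σ = 2811
Mean = 2811/10 = 281.1000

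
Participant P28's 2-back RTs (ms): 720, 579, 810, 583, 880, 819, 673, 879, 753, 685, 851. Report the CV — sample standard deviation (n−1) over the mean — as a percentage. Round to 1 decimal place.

n = 11, Σ = 8232, M = 748.3636
Σ(x−M)² = 120266.545; s = √(120266.545/10) = 109.6661
CV = 109.6661 / 748.3636 = 0.14654 = 14.654%

14.7%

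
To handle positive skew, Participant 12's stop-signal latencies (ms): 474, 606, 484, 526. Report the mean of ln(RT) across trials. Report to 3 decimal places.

6.254

ln(RT): 6.1612, 6.4069, 6.1821, 6.2653
Σ ln(RT) = 25.0155
Mean = 25.0155/4 = 6.25387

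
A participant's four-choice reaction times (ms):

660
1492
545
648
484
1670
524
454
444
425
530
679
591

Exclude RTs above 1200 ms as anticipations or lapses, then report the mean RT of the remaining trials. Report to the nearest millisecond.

544 ms

Excluded: 1492, 1670
Retained (n=11): Σ = 5984
Mean = 5984/11 = 544.0000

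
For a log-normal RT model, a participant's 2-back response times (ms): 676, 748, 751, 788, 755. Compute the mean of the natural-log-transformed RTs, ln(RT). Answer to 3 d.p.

6.610

ln(RT): 6.5162, 6.6174, 6.6214, 6.6695, 6.6267
Σ ln(RT) = 33.0512
Mean = 33.0512/5 = 6.61024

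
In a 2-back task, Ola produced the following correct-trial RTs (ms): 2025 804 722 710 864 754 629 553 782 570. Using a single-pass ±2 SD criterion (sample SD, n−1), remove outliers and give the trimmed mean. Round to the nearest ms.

n = 10, ΣRT = 8413, M = 841.300
Σ(x−M)² = 1647454.10; s = √(1647454.10/9) = 427.844
Cutoffs: 841.300 ± 2·427.844 → [-14.4, 1697.0]
Outside: 2025 → excluded.
Retained (n=9): Σ = 6388, mean = 6388/9 = 709.778

710 ms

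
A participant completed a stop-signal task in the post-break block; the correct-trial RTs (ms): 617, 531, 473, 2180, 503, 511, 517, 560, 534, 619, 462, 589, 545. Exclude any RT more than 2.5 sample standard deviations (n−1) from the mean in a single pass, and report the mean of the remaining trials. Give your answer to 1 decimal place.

538.4 ms

n = 13, ΣRT = 8641, M = 664.692
Σ(x−M)² = 2515898.77; s = √(2515898.77/12) = 457.885
Cutoffs: 664.692 ± 2.5·457.885 → [-480.0, 1809.4]
Outside: 2180 → excluded.
Retained (n=12): Σ = 6461, mean = 6461/12 = 538.417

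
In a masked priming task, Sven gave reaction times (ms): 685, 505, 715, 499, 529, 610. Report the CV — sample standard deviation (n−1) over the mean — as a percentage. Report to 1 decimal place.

15.9%

n = 6, Σ = 3543, M = 590.5000
Σ(x−M)² = 44275.500; s = √(44275.500/5) = 94.1015
CV = 94.1015 / 590.5000 = 0.15936 = 15.936%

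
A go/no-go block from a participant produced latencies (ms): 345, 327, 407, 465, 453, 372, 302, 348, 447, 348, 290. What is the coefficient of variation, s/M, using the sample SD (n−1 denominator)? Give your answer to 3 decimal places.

0.164

n = 11, Σ = 4104, M = 373.0909
Σ(x−M)² = 37576.909; s = √(37576.909/10) = 61.3000
CV = 61.3000 / 373.0909 = 0.16430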